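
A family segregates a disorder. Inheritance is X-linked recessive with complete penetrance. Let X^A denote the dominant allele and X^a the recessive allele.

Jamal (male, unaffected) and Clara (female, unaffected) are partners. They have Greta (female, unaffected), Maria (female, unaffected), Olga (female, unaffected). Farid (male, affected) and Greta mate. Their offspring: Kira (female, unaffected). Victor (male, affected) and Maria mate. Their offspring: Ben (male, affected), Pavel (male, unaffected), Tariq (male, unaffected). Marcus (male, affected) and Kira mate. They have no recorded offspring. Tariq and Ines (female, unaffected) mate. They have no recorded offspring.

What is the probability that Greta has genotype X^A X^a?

Jamal is unaffected, so Jamal is X^A Y.
Clara is unaffected so carries A and passed a to Maria (X^A X^a, whose A came from Jamal), so Clara is X^A X^a.
Their cross gives offspring ratios 1/2 X^A X^A : 1/2 X^A X^a. Conditioning on Greta being unaffected, P(X^A X^a) = 1/2 / 1 = 1/2 before taking Greta's own offspring into account.
Farid is affected, so Farid is X^a Y.
Now use Greta's offspring. Probability of each recorded status — unaffected daughter Kira: 1/2 if Greta is X^A X^a, 1 if X^A X^A.
Bayes: P(X^A X^a) = 1/2·1/2 / (1/2·1/2 + 1/2·1) = 1/3.

1/3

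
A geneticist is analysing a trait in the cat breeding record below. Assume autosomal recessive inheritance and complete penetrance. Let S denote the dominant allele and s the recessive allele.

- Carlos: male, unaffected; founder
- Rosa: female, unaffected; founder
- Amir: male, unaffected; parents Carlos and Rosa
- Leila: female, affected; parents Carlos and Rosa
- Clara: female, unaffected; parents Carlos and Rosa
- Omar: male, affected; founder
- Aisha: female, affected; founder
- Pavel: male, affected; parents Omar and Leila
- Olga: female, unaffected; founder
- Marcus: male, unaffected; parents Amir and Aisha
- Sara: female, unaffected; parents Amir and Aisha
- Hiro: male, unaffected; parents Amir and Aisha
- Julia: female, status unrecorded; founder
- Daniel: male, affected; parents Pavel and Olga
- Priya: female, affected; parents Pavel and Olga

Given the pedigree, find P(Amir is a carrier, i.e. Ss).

1/5

Carlos is unaffected so carries S and passed s to Leila (ss), so Carlos is Ss.
Rosa is unaffected so carries S and passed s to Leila (ss), so Rosa is Ss.
Their cross gives offspring ratios 1/4 SS : 1/2 Ss : 1/4 ss. Conditioning on Amir being unaffected, P(Ss) = 1/2 / 3/4 = 2/3 before taking Amir's own offspring into account.
Aisha is affected, so Aisha is ss.
Now use Amir's offspring. Probability of each recorded status — unaffected son Marcus: 1/2 if Amir is Ss, 1 if SS; unaffected daughter Sara: 1/2 if Amir is Ss, 1 if SS; unaffected son Hiro: 1/2 if Amir is Ss, 1 if SS.
Bayes: P(Ss) = 2/3·1/8 / (2/3·1/8 + 1/3·1) = 1/5.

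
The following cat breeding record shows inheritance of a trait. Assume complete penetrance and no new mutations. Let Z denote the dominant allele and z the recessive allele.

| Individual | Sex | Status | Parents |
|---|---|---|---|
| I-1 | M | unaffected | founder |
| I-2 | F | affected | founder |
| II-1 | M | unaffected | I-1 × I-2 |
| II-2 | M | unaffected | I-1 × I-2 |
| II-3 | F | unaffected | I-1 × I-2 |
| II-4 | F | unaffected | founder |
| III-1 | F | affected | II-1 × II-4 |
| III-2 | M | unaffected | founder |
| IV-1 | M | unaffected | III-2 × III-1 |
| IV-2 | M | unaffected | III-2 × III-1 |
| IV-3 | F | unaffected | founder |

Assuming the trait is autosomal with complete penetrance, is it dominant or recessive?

recessive

II-1 and II-4 are both unaffected yet have an affected child III-1. Under dominance, an affected child requires at least one affected parent, so the trait cannot be dominant.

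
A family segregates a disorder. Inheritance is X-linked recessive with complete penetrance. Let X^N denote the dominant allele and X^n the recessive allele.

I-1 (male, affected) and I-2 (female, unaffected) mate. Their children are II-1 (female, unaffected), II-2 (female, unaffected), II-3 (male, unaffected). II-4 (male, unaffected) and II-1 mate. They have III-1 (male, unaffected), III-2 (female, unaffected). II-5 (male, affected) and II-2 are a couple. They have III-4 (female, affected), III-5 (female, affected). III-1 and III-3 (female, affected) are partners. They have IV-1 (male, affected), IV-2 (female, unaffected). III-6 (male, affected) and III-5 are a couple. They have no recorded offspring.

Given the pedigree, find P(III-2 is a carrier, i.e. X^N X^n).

II-4 is unaffected, so II-4 is X^N Y.
II-1 is unaffected so carries N and received n from I-1 (X^n Y), so II-1 is X^N X^n.
Their cross gives offspring ratios 1/2 X^N X^N : 1/2 X^N X^n. Conditioning on III-2 being unaffected, P(X^N X^n) = 1/2 / 1 = 1/2.

1/2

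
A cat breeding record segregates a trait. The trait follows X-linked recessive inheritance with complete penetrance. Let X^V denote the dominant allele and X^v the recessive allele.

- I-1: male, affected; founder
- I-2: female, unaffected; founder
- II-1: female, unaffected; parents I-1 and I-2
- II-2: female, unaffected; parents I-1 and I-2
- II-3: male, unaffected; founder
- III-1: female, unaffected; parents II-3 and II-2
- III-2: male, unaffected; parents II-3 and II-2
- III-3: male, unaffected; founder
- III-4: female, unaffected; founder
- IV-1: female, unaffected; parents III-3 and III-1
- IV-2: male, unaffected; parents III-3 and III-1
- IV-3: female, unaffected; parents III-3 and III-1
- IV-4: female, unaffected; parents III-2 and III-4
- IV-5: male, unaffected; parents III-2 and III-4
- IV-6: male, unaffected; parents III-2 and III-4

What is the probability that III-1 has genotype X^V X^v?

II-3 is unaffected, so II-3 is X^V Y.
II-2 is unaffected so carries V and received v from I-1 (X^v Y), so II-2 is X^V X^v.
Their cross gives offspring ratios 1/2 X^V X^V : 1/2 X^V X^v. Conditioning on III-1 being unaffected, P(X^V X^v) = 1/2 / 1 = 1/2 before taking III-1's own offspring into account.
III-3 is unaffected, so III-3 is X^V Y.
Now use III-1's offspring. Probability of each recorded status — unaffected son IV-2: 1/2 if III-1 is X^V X^v, 1 if X^V X^V. (IV-1, IV-3: equally likely either way, so uninformative.)
Bayes: P(X^V X^v) = 1/2·1/2 / (1/2·1/2 + 1/2·1) = 1/3.

1/3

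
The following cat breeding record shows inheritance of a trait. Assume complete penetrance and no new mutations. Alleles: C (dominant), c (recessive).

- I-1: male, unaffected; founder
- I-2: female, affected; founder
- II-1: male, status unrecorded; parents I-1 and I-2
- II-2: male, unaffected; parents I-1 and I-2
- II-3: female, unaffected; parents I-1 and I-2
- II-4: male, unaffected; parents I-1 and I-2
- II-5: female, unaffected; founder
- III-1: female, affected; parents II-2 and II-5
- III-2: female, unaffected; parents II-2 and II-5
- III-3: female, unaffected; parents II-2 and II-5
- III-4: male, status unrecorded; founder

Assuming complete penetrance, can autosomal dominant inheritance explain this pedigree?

Under autosomal dominant, III-1 (affected, female) cannot arise from II-2 (unaffected) × II-5 (unaffected).

No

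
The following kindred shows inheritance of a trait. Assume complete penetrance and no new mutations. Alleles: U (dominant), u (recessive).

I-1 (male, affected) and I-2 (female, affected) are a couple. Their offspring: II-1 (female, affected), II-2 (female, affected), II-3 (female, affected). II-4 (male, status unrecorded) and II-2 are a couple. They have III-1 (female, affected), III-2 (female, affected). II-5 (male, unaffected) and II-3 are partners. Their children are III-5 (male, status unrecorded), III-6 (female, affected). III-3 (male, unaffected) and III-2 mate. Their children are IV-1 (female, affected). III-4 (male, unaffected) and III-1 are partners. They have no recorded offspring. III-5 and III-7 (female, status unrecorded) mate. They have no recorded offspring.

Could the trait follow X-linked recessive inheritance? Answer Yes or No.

No

Under X-linked recessive, III-6 (affected, female) cannot arise from II-5 (unaffected) × II-3 (affected).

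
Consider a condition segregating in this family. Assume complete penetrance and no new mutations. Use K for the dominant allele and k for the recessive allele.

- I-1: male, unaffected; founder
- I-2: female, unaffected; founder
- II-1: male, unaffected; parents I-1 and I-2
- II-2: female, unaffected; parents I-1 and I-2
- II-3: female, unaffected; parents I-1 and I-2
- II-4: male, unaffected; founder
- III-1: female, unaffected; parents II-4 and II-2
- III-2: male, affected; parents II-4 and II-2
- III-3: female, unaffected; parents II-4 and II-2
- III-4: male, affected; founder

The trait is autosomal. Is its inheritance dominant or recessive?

recessive

II-4 and II-2 are both unaffected yet have an affected child III-2. Under dominance, an affected child requires at least one affected parent, so the trait cannot be dominant.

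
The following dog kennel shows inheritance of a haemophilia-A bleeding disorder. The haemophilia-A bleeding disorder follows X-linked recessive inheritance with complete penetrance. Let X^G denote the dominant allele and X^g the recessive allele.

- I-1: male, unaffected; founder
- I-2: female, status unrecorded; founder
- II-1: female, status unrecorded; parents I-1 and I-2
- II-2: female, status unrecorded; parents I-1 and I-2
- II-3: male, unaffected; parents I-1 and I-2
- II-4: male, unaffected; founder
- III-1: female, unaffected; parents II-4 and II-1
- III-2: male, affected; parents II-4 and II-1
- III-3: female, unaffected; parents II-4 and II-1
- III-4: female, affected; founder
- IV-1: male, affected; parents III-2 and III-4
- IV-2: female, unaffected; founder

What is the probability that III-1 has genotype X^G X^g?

II-4 is unaffected, so II-4 is X^G Y.
II-1 received G from I-1 (X^G Y) and passed g to III-2 (X^g Y), so II-1 is X^G X^g.
Their cross gives offspring ratios 1/2 X^G X^G : 1/2 X^G X^g. Conditioning on III-1 being unaffected, P(X^G X^g) = 1/2 / 1 = 1/2.

1/2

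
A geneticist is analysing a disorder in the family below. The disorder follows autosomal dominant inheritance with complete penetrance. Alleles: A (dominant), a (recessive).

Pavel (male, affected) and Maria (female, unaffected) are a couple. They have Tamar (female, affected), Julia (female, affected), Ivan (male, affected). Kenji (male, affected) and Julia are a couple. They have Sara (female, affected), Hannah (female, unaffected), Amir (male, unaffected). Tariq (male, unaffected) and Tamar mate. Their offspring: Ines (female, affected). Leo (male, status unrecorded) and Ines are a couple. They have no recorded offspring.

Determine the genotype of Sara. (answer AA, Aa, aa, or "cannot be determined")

cannot be determined

Sara's phenotype allows AA or Aa, and no parent or child forces a single allele at both positions; consistent genotype assignments exist with Sara as AA or Aa.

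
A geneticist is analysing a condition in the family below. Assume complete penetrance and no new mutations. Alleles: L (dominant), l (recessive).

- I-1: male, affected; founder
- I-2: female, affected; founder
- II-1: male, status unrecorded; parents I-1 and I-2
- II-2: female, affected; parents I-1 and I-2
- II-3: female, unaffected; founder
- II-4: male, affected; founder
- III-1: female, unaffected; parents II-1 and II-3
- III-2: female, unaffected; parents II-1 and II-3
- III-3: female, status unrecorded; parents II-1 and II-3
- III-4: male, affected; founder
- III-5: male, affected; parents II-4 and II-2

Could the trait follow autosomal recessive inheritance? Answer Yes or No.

A consistent assignment under autosomal recessive exists: I-1 ll, I-2 ll, II-1 ll, II-2 ll, II-3 LL, II-4 ll, III-1 Ll, III-2 Ll, III-3 Ll, III-4 ll, III-5 ll.
In this assignment every recorded phenotype matches its genotype and every non-founder's genotype is obtainable from its parents' genotypes, so the pedigree is consistent.

Yes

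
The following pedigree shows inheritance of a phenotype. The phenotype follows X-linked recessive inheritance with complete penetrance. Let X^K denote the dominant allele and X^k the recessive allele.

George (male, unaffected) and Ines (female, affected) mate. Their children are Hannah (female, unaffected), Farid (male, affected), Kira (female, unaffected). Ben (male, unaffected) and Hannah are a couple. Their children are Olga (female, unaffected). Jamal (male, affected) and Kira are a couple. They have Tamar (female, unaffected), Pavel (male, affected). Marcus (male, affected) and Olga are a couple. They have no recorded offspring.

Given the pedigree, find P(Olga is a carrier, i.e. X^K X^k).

1/2

Ben is unaffected, so Ben is X^K Y.
Hannah is unaffected so carries K and received k from Ines (X^k X^k), so Hannah is X^K X^k.
Their cross gives offspring ratios 1/2 X^K X^K : 1/2 X^K X^k. Conditioning on Olga being unaffected, P(X^K X^k) = 1/2 / 1 = 1/2.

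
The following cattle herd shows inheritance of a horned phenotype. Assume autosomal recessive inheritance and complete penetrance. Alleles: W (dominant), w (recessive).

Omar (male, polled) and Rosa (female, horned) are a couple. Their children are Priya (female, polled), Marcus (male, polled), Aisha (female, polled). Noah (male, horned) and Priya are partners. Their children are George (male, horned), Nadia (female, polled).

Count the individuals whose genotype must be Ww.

Obligate heterozygotes: Priya is polled so carries W and received w from Rosa (ww), so Priya is Ww; Marcus is polled so carries W and received w from Rosa (ww), so Marcus is Ww; Aisha is polled so carries W and received w from Rosa (ww), so Aisha is Ww; Nadia is polled so carries W and received w from Noah (ww), so Nadia is Ww.
Every other individual is either homozygous by phenotype or has at least one consistent homozygous assignment, so the count is 4.

4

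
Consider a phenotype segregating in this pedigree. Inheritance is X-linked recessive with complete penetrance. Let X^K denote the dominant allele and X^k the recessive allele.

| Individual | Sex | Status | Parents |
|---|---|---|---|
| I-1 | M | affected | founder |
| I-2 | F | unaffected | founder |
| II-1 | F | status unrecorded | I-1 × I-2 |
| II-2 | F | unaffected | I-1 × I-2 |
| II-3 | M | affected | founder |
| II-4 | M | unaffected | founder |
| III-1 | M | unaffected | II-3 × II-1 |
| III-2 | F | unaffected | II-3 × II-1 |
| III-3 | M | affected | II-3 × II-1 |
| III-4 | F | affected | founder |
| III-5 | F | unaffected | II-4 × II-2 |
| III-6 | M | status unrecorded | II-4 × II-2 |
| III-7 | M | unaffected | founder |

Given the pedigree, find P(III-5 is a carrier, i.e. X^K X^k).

II-4 is unaffected, so II-4 is X^K Y.
II-2 is unaffected so carries K and received k from I-1 (X^k Y), so II-2 is X^K X^k.
Their cross gives offspring ratios 1/2 X^K X^K : 1/2 X^K X^k. Conditioning on III-5 being unaffected, P(X^K X^k) = 1/2 / 1 = 1/2.

1/2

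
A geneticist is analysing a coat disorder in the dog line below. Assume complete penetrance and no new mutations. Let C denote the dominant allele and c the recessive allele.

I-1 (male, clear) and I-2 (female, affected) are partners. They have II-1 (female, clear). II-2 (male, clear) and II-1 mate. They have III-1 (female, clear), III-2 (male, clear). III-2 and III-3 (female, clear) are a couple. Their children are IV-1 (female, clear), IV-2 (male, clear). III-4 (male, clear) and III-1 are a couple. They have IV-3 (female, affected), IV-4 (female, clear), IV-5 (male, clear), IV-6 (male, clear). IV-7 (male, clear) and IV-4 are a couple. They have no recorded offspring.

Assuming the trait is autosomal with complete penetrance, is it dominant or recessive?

III-4 and III-1 are both clear yet have an affected child IV-3. Under dominance, an affected child requires at least one affected parent, so the trait cannot be dominant.

recessive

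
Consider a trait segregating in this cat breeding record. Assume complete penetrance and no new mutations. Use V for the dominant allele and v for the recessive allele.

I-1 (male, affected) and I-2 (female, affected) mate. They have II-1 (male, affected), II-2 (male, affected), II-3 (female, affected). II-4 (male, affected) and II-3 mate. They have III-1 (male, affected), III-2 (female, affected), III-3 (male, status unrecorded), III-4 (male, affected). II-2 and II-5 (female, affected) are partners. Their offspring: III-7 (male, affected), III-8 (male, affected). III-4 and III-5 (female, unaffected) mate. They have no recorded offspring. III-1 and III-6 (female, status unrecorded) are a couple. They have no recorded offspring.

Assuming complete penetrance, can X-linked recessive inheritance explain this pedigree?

Yes

A consistent assignment under X-linked recessive exists: I-1 X^v Y, I-2 X^v X^v, II-1 X^v Y, II-2 X^v Y, II-3 X^v X^v, II-4 X^v Y, II-5 X^v X^v, III-1 X^v Y, III-2 X^v X^v, III-3 X^v Y, III-4 X^v Y, III-5 X^V X^V, III-6 X^V X^V, III-7 X^v Y, III-8 X^v Y.
In this assignment every recorded phenotype matches its genotype and every non-founder's genotype is obtainable from its parents' genotypes, so the pedigree is consistent.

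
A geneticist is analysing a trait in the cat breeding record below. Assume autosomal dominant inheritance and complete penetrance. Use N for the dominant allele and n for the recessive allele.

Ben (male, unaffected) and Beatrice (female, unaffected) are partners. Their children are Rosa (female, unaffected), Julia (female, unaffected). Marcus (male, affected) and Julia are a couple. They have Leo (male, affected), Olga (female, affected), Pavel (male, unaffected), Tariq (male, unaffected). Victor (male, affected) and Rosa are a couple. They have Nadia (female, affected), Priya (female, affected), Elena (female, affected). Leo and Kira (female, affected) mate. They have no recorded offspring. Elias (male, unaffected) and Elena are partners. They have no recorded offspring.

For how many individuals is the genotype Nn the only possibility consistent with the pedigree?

6

Obligate heterozygotes: Marcus is affected so carries N and passed n to Pavel (nn), so Marcus is Nn; Leo is affected so carries N and received n from Julia (nn), so Leo is Nn; Olga is affected so carries N and received n from Julia (nn), so Olga is Nn; Nadia is affected so carries N and received n from Rosa (nn), so Nadia is Nn; Priya is affected so carries N and received n from Rosa (nn), so Priya is Nn; Elena is affected so carries N and received n from Rosa (nn), so Elena is Nn.
Every other individual is either homozygous by phenotype or has at least one consistent homozygous assignment, so the count is 6.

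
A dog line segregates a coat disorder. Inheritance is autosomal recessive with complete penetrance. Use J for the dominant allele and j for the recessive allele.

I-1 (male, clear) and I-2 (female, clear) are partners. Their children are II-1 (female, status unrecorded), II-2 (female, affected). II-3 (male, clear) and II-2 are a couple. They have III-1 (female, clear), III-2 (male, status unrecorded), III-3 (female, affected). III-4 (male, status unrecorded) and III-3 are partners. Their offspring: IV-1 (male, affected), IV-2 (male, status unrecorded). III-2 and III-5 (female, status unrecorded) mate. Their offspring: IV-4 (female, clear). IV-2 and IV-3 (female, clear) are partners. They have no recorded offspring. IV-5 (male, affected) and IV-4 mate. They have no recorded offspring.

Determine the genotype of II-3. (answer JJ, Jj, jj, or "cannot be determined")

Jj

From phenotype alone, II-3 is JJ or Jj.
II-3 is clear so carries J and passed j to III-3 (jj), so II-3 is Jj.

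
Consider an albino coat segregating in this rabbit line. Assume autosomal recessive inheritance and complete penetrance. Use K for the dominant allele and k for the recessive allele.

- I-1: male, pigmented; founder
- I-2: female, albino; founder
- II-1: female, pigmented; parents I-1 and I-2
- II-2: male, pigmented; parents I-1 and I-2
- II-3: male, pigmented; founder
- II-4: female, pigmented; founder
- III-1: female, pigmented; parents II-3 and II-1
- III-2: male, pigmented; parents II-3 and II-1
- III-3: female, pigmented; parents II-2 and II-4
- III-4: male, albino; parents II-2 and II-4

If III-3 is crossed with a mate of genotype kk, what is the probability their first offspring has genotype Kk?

II-2 is pigmented so carries K and received k from I-2 (kk), so II-2 is Kk.
II-4 is pigmented so carries K and passed k to III-4 (kk), so II-4 is Kk.
III-3 is a pigmented offspring of II-2 (Kk) × II-4 (Kk), whose cross gives 1/4 KK : 1/2 Kk : 1/4 kk; conditioning on being pigmented, III-3 is KK with probability 1/3, Kk with probability 2/3.
Summing over parental genotype combinations, P(offspring has genotype Kk) = 1/3·1 + 2/3·1/2 = 2/3.

2/3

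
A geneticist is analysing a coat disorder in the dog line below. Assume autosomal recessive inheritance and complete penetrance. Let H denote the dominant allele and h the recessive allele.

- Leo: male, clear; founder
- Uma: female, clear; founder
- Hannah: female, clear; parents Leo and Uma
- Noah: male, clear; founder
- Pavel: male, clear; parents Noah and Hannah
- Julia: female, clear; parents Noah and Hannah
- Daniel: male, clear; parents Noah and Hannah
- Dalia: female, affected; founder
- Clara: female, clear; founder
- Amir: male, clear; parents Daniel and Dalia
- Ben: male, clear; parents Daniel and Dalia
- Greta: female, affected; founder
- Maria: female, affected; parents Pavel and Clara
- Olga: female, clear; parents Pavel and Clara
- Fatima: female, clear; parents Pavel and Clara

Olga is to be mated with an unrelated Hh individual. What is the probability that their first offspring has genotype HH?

1/3

Pavel is clear so carries H and passed h to Maria (hh), so Pavel is Hh.
Clara is clear so carries H and passed h to Maria (hh), so Clara is Hh.
Olga is a clear offspring of Pavel (Hh) × Clara (Hh), whose cross gives 1/4 HH : 1/2 Hh : 1/4 hh; conditioning on being clear, Olga is HH with probability 1/3, Hh with probability 2/3.
Summing over parental genotype combinations, P(offspring has genotype HH) = 1/3·1/2 + 2/3·1/4 = 1/3.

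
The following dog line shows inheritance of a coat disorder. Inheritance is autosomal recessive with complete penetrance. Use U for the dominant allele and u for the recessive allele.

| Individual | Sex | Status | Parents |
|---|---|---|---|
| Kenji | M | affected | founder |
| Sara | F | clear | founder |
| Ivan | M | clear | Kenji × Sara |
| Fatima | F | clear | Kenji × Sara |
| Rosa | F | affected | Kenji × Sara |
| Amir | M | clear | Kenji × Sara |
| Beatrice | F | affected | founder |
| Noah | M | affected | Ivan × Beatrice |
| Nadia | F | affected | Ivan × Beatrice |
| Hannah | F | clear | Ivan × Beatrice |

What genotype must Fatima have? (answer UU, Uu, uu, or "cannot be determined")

Uu

From phenotype alone, Fatima is UU or Uu.
Fatima is clear so carries U and received u from Kenji (uu), so Fatima is Uu.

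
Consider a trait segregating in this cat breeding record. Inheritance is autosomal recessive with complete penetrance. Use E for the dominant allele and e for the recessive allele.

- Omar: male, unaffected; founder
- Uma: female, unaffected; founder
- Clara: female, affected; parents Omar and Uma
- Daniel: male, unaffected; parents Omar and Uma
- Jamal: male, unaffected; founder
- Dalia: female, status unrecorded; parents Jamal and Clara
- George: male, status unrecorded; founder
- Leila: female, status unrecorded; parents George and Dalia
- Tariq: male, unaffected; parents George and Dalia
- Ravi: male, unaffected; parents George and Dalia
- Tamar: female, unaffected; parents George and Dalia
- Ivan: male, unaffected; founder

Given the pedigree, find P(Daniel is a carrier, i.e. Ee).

2/3

Omar is unaffected so carries E and passed e to Clara (ee), so Omar is Ee.
Uma is unaffected so carries E and passed e to Clara (ee), so Uma is Ee.
Their cross gives offspring ratios 1/4 EE : 1/2 Ee : 1/4 ee. Conditioning on Daniel being unaffected, P(Ee) = 1/2 / 3/4 = 2/3.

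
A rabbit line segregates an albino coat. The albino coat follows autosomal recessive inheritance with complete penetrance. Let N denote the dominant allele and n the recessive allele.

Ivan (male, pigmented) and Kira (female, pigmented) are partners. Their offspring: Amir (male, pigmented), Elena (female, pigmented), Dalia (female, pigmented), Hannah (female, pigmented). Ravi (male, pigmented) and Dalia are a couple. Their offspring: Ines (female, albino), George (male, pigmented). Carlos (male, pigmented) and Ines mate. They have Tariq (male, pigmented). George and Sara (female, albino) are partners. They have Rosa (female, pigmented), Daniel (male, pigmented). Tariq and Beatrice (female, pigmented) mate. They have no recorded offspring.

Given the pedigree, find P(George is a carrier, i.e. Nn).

1/3

Ravi is pigmented so carries N and passed n to Ines (nn), so Ravi is Nn.
Dalia is pigmented so carries N and passed n to Ines (nn), so Dalia is Nn.
Their cross gives offspring ratios 1/4 NN : 1/2 Nn : 1/4 nn. Conditioning on George being pigmented, P(Nn) = 1/2 / 3/4 = 2/3 before taking George's own offspring into account.
Sara is albino, so Sara is nn.
Now use George's offspring. Probability of each recorded status — pigmented daughter Rosa: 1/2 if George is Nn, 1 if NN; pigmented son Daniel: 1/2 if George is Nn, 1 if NN.
Bayes: P(Nn) = 2/3·1/4 / (2/3·1/4 + 1/3·1) = 1/3.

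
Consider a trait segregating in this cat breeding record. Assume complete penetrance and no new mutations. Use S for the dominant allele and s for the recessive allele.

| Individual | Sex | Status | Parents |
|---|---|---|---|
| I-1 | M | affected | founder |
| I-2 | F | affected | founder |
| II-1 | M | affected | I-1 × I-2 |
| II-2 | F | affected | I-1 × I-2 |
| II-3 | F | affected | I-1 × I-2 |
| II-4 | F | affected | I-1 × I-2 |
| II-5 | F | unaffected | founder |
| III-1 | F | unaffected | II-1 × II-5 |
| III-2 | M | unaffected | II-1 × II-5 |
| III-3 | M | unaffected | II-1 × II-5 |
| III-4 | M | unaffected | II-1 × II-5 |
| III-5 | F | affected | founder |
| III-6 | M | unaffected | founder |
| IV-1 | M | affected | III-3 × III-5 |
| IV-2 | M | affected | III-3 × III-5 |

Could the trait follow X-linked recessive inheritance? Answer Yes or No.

A consistent assignment under X-linked recessive exists: I-1 X^s Y, I-2 X^s X^s, II-1 X^s Y, II-2 X^s X^s, II-3 X^s X^s, II-4 X^s X^s, II-5 X^S X^S, III-1 X^S X^s, III-2 X^S Y, III-3 X^S Y, III-4 X^S Y, III-5 X^s X^s, III-6 X^S Y, IV-1 X^s Y, IV-2 X^s Y.
In this assignment every recorded phenotype matches its genotype and every non-founder's genotype is obtainable from its parents' genotypes, so the pedigree is consistent.

Yes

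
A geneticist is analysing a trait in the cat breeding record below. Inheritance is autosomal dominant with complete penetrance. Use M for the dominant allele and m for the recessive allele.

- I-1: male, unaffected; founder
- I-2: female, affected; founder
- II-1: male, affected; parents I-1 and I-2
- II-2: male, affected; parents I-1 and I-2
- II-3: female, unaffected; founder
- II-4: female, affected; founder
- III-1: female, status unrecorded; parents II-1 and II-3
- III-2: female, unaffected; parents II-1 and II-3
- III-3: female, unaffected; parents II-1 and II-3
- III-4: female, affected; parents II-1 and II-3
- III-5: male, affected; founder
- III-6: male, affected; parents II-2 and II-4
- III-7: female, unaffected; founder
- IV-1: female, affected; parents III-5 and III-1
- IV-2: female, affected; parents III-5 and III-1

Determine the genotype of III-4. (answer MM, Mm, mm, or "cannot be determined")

Mm

From phenotype alone, III-4 is MM or Mm.
III-4 is affected so carries M and received m from II-3 (mm), so III-4 is Mm.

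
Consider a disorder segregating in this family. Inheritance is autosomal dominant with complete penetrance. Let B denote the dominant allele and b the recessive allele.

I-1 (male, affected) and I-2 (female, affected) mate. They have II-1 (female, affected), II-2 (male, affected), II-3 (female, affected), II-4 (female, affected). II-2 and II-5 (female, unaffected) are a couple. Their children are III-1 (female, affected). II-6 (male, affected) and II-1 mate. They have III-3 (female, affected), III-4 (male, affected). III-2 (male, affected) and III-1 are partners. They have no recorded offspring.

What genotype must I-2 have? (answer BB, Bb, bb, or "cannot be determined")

I-2's phenotype allows BB or Bb, and no parent or child forces a single allele at both positions; consistent genotype assignments exist with I-2 as BB or Bb.

cannot be determined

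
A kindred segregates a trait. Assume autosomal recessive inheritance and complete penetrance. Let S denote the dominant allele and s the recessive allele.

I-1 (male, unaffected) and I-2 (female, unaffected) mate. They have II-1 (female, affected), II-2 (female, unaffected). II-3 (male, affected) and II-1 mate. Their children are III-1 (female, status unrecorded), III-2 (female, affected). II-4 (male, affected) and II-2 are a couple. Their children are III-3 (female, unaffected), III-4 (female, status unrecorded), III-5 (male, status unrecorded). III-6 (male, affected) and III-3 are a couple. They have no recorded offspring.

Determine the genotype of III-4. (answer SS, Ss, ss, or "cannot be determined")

cannot be determined

III-4's phenotype is unrecorded, and no parent or child forces a single allele at both positions; consistent genotype assignments exist with III-4 as Ss or ss.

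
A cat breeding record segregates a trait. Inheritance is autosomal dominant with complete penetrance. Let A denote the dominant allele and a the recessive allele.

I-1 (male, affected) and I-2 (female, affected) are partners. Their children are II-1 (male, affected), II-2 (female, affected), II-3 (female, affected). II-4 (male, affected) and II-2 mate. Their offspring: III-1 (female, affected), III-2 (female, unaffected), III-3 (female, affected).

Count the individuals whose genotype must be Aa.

Obligate heterozygotes: II-2 is affected so carries A and passed a to III-2 (aa), so II-2 is Aa; II-4 is affected so carries A and passed a to III-2 (aa), so II-4 is Aa.
Every other individual is either homozygous by phenotype or has at least one consistent homozygous assignment, so the count is 2.

2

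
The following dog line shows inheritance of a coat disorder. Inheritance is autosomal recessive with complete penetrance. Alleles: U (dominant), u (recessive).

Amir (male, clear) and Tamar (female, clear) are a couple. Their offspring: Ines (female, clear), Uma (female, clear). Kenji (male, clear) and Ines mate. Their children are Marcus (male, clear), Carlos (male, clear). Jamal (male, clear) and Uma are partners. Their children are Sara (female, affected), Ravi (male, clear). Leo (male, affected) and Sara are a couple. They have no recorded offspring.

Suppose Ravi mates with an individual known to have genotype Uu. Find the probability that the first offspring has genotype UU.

1/3

Jamal is clear so carries U and passed u to Sara (uu), so Jamal is Uu.
Uma is clear so carries U and passed u to Sara (uu), so Uma is Uu.
Ravi is a clear offspring of Jamal (Uu) × Uma (Uu), whose cross gives 1/4 UU : 1/2 Uu : 1/4 uu; conditioning on being clear, Ravi is UU with probability 1/3, Uu with probability 2/3.
Summing over parental genotype combinations, P(offspring has genotype UU) = 1/3·1/2 + 2/3·1/4 = 1/3.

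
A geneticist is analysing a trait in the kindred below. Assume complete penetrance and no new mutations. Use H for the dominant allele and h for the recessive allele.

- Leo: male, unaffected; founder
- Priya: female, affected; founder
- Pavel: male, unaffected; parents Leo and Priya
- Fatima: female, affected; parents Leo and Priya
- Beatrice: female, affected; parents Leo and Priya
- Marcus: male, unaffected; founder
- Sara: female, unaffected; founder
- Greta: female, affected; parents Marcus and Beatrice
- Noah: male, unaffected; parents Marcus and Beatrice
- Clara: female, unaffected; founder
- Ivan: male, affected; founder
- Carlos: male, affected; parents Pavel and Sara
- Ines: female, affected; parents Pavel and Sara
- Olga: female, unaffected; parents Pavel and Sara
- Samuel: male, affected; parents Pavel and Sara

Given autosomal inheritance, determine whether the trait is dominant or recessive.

recessive

Pavel and Sara are both unaffected yet have an affected child Carlos. Under dominance, an affected child requires at least one affected parent, so the trait cannot be dominant.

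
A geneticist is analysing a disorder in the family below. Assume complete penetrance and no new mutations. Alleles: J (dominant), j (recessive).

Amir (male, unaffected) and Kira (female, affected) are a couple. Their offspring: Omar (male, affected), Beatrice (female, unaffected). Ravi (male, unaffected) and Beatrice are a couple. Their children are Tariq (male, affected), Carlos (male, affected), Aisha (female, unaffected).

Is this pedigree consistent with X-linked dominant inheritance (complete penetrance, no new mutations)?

No

Under X-linked dominant, Tariq (affected, male) cannot arise from Ravi (unaffected) × Beatrice (unaffected).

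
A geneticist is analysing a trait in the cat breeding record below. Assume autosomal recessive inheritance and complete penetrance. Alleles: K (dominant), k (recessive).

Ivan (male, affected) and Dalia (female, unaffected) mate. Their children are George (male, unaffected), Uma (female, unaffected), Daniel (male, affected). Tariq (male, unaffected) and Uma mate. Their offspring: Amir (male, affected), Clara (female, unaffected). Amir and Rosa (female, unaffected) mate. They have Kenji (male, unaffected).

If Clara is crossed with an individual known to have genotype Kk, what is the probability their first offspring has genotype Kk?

Tariq is unaffected so carries K and passed k to Amir (kk), so Tariq is Kk.
Uma is unaffected so carries K and received k from Ivan (kk), so Uma is Kk.
Clara is an unaffected offspring of Tariq (Kk) × Uma (Kk), whose cross gives 1/4 KK : 1/2 Kk : 1/4 kk; conditioning on being unaffected, Clara is KK with probability 1/3, Kk with probability 2/3.
Summing over parental genotype combinations, P(offspring has genotype Kk) = 1/3·1/2 + 2/3·1/2 = 1/2.

1/2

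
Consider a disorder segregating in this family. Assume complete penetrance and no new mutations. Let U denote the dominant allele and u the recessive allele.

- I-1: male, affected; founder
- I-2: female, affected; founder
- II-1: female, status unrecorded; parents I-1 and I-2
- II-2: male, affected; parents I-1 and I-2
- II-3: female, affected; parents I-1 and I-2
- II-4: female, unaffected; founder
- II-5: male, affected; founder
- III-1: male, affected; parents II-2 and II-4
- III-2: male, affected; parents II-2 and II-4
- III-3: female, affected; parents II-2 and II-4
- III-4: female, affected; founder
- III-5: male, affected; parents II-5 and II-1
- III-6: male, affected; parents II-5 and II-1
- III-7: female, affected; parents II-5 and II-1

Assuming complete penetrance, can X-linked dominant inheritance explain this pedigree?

Under X-linked dominant, III-1 (affected, male) cannot arise from II-2 (affected) × II-4 (unaffected).

No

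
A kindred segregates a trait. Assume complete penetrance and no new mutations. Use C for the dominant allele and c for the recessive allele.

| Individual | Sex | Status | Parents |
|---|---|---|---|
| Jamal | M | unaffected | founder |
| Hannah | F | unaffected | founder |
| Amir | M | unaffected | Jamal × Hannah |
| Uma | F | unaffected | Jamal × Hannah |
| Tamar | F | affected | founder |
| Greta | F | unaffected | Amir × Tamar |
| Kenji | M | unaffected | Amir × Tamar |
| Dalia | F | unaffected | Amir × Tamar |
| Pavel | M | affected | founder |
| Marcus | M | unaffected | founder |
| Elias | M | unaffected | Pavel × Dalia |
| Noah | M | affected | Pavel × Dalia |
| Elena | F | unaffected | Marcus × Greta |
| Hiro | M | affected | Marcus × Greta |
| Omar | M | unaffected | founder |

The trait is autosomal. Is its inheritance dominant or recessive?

recessive

Marcus and Greta are both unaffected yet have an affected child Hiro. Under dominance, an affected child requires at least one affected parent, so the trait cannot be dominant.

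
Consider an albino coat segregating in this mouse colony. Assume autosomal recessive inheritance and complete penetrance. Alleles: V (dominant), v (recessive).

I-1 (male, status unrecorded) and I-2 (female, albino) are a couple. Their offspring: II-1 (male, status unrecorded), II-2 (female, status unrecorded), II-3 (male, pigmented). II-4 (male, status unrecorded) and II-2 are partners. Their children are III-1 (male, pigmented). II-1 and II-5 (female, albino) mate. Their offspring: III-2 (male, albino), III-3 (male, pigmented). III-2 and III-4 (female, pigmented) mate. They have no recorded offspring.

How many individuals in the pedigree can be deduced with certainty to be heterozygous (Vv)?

Obligate heterozygotes: II-1 passed V to III-3 (Vv, whose v came from II-5) and received v from I-2 (vv), so II-1 is Vv; II-3 is pigmented so carries V and received v from I-2 (vv), so II-3 is Vv; III-3 is pigmented so carries V and received v from II-5 (vv), so III-3 is Vv.
Every other individual is either homozygous by phenotype or has at least one consistent homozygous assignment, so the count is 3.

3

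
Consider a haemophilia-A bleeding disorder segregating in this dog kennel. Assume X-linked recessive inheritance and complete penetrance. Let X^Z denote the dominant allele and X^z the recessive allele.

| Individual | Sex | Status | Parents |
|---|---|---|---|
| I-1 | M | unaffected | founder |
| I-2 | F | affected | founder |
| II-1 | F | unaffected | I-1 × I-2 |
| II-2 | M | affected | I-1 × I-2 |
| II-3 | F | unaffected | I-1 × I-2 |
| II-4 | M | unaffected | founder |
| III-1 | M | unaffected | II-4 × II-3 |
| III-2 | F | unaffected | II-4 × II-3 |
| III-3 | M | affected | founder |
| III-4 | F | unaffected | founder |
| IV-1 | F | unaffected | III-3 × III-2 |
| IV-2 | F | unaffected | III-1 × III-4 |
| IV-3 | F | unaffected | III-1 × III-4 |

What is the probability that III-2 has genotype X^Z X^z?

1/3

II-4 is unaffected, so II-4 is X^Z Y.
II-3 is unaffected so carries Z and received z from I-2 (X^z X^z), so II-3 is X^Z X^z.
Their cross gives offspring ratios 1/2 X^Z X^Z : 1/2 X^Z X^z. Conditioning on III-2 being unaffected, P(X^Z X^z) = 1/2 / 1 = 1/2 before taking III-2's own offspring into account.
III-3 is affected, so III-3 is X^z Y.
Now use III-2's offspring. Probability of each recorded status — unaffected daughter IV-1: 1/2 if III-2 is X^Z X^z, 1 if X^Z X^Z.
Bayes: P(X^Z X^z) = 1/2·1/2 / (1/2·1/2 + 1/2·1) = 1/3.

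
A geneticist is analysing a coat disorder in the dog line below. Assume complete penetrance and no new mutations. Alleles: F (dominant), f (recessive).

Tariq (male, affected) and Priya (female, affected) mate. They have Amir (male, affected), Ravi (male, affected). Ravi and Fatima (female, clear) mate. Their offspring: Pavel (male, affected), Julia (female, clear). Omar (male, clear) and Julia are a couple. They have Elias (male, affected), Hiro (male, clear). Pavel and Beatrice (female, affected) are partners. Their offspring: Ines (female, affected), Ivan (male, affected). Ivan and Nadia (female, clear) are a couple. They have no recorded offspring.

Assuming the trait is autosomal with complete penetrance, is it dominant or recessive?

recessive

Omar and Julia are both clear yet have an affected child Elias. Under dominance, an affected child requires at least one affected parent, so the trait cannot be dominant.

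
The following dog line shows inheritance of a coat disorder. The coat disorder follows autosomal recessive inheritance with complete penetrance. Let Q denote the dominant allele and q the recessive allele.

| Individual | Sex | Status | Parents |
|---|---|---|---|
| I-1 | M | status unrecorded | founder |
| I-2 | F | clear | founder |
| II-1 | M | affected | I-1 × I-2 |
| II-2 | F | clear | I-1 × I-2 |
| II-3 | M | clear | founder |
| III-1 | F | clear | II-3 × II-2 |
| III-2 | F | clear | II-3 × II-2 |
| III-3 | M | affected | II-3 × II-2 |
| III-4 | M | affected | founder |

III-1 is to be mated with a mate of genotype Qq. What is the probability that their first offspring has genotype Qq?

II-3 is clear so carries Q and passed q to III-3 (qq), so II-3 is Qq.
II-2 is clear so carries Q and passed q to III-3 (qq), so II-2 is Qq.
III-1 is a clear offspring of II-3 (Qq) × II-2 (Qq), whose cross gives 1/4 QQ : 1/2 Qq : 1/4 qq; conditioning on being clear, III-1 is QQ with probability 1/3, Qq with probability 2/3.
Summing over parental genotype combinations, P(offspring has genotype Qq) = 1/3·1/2 + 2/3·1/2 = 1/2.

1/2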